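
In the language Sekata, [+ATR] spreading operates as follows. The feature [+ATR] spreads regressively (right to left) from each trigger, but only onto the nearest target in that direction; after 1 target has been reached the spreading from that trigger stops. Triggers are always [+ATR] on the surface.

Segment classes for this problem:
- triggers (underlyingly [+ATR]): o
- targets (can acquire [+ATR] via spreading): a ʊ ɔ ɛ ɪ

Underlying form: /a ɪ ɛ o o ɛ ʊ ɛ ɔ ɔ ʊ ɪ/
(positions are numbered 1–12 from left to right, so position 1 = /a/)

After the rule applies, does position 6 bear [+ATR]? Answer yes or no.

From /o/ at 4 leftward: 3 /ɛ/ → [+ATR]; bound reached.
From /o/ at 5 leftward: 4 /o/ is itself a trigger — this domain ends here.
Targets with no active source: positions 1 2 6 7 8 9 10 11 12 stay [-ATR].
[+ATR] positions on the surface: 3 4 5.

no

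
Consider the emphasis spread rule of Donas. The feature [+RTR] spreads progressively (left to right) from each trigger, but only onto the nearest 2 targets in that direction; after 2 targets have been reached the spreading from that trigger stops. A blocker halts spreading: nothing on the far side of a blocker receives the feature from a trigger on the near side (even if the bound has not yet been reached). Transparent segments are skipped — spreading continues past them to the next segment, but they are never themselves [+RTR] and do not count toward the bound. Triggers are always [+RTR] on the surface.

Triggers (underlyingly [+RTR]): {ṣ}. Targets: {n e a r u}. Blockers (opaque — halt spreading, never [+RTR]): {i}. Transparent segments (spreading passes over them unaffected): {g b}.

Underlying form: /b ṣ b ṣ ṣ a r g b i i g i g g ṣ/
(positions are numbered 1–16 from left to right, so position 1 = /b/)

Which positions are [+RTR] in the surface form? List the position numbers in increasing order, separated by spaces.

From /ṣ/ at 2 rightward: 3 /b/ transparent; 4 /ṣ/ is itself a trigger — this domain ends here.
From /ṣ/ at 4 rightward: 5 /ṣ/ is itself a trigger — this domain ends here.
From /ṣ/ at 5 rightward: 6 /a/ → [+RTR]; 7 /r/ → [+RTR]; bound reached.
From /ṣ/ at 16 rightward: word edge.

2 4 5 6 7 16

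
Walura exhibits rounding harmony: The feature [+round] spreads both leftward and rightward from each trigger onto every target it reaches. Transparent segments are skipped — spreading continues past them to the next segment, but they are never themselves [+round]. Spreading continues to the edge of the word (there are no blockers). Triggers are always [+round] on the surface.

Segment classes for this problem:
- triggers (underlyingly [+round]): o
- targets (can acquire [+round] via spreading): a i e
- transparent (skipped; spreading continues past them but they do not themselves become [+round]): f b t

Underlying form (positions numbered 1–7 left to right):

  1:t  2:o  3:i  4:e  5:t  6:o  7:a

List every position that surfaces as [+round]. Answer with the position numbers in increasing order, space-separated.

2 3 4 6 7

From /o/ at 2 rightward: 3 /i/ → [+round]; 4 /e/ → [+round]; 5 /t/ transparent; 6 /o/ is itself a trigger — this domain ends here.
From /o/ at 2 leftward: 1 /t/ transparent; word edge.
From /o/ at 6 rightward: 7 /a/ → [+round]; word edge.
From /o/ at 6 leftward: 5 /t/ transparent; 4 /e/ → [+round]; 3 /i/ → [+round]; 2 /o/ is itself a trigger — this domain ends here.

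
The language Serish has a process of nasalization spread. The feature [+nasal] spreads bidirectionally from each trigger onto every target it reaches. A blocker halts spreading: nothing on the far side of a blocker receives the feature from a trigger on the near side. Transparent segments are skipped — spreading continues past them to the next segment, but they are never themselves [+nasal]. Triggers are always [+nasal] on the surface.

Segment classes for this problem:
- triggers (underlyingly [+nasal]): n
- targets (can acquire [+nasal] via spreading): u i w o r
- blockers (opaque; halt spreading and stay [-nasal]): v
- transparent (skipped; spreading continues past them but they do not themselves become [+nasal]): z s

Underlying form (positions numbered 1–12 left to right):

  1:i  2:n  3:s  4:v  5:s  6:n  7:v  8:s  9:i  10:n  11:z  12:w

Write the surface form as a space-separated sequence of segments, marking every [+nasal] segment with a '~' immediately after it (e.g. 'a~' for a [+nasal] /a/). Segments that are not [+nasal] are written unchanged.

i~ n~ s v s n~ v s i~ n~ z w~

From /n/ at 2 rightward: 3 /s/ transparent; 4 /v/ blocks.
From /n/ at 2 leftward: 1 /i/ → [+nasal]; word edge.
From /n/ at 6 rightward: 7 /v/ blocks.
From /n/ at 6 leftward: 5 /s/ transparent; 4 /v/ blocks.
From /n/ at 10 rightward: 11 /z/ transparent; 12 /w/ → [+nasal]; word edge.
From /n/ at 10 leftward: 9 /i/ → [+nasal]; 8 /s/ transparent; 7 /v/ blocks.
[+nasal] positions on the surface: 1 2 6 9 10 12.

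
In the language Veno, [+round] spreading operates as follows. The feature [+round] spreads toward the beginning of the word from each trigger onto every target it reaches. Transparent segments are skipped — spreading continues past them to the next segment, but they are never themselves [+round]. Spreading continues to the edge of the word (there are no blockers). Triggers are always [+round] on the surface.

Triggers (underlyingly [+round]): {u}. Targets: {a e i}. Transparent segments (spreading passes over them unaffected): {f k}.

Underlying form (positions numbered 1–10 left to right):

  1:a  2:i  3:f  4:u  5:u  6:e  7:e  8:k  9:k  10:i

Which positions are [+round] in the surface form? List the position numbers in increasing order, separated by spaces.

From /u/ at 4 leftward: 3 /f/ transparent; 2 /i/ → [+round]; 1 /a/ → [+round]; word edge.
From /u/ at 5 leftward: 4 /u/ is itself a trigger — this domain ends here.
Targets with no active source: positions 6 7 10 stay [-round].

1 2 4 5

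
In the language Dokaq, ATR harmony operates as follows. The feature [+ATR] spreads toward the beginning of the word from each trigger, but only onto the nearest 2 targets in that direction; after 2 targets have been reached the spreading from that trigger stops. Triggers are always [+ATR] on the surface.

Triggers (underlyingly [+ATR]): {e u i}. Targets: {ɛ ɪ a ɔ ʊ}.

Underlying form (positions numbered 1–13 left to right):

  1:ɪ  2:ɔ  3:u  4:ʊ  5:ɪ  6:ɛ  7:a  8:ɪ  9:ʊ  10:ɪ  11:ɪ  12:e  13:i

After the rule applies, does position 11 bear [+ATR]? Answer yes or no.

yes

From /u/ at 3 leftward: 2 /ɔ/ → [+ATR]; 1 /ɪ/ → [+ATR]; bound reached.
From /e/ at 12 leftward: 11 /ɪ/ → [+ATR]; 10 /ɪ/ → [+ATR]; bound reached.
From /i/ at 13 leftward: 12 /e/ is itself a trigger — this domain ends here.
Targets with no active source: positions 4 5 6 7 8 9 stay [-ATR].
[+ATR] positions on the surface: 1 2 3 10 11 12 13.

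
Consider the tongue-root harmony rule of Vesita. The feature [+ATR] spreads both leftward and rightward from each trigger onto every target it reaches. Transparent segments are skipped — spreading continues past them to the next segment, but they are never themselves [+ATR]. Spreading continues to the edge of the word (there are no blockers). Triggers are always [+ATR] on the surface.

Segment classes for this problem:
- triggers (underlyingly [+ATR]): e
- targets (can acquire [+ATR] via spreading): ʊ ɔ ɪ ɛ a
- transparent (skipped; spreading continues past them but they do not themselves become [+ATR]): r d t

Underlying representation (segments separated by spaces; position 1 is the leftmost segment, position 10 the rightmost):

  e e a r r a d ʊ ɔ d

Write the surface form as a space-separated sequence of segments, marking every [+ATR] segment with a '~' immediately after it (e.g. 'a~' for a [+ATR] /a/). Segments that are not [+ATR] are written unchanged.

e~ e~ a~ r r a~ d ʊ~ ɔ~ d

From /e/ at 1 rightward: 2 /e/ is itself a trigger — this domain ends here.
From /e/ at 1 leftward: word edge.
From /e/ at 2 rightward: 3 /a/ → [+ATR]; 4 /r/ transparent; 5 /r/ transparent; 6 /a/ → [+ATR]; 7 /d/ transparent; 8 /ʊ/ → [+ATR]; 9 /ɔ/ → [+ATR]; 10 /d/ transparent; word edge.
From /e/ at 2 leftward: 1 /e/ is itself a trigger — this domain ends here.
[+ATR] positions on the surface: 1 2 3 6 8 9.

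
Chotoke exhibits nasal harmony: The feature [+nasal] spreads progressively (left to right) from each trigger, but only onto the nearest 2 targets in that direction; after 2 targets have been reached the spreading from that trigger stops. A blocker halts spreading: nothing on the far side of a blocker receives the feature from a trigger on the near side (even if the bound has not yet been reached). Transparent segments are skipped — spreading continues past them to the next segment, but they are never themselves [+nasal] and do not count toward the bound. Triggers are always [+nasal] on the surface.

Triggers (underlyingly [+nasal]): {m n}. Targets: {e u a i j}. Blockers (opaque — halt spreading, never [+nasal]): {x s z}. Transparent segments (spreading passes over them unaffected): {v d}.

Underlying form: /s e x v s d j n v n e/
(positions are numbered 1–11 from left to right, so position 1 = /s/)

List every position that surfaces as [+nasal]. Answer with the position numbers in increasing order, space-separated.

8 10 11

From /n/ at 8 rightward: 9 /v/ transparent; 10 /n/ is itself a trigger — this domain ends here.
From /n/ at 10 rightward: 11 /e/ → [+nasal]; word edge.
Targets with no active source: positions 2 7 stay [-nasal].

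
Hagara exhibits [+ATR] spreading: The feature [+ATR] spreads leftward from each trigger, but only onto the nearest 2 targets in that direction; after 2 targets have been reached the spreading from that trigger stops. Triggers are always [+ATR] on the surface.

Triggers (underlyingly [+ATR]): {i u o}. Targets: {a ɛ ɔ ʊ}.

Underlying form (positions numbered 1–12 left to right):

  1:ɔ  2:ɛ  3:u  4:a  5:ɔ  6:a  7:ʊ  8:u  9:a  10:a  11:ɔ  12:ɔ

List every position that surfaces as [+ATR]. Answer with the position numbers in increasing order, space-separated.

1 2 3 6 7 8

From /u/ at 3 leftward: 2 /ɛ/ → [+ATR]; 1 /ɔ/ → [+ATR]; bound reached.
From /u/ at 8 leftward: 7 /ʊ/ → [+ATR]; 6 /a/ → [+ATR]; bound reached.
Targets with no active source: positions 4 5 9 10 11 12 stay [-ATR].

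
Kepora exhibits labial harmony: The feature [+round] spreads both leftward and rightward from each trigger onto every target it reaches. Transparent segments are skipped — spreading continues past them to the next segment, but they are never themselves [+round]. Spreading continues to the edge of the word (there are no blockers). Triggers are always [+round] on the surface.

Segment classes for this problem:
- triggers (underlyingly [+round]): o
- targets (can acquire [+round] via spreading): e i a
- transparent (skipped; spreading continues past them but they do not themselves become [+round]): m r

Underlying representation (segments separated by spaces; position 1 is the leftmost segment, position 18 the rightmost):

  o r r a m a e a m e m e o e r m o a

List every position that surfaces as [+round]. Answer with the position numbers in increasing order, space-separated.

1 4 6 7 8 10 12 13 14 17 18

From /o/ at 1 rightward: 2 /r/ transparent; 3 /r/ transparent; 4 /a/ → [+round]; 5 /m/ transparent; 6 /a/ → [+round]; 7 /e/ → [+round]; 8 /a/ → [+round]; 9 /m/ transparent; 10 /e/ → [+round]; 11 /m/ transparent; 12 /e/ → [+round]; 13 /o/ is itself a trigger — this domain ends here.
From /o/ at 1 leftward: word edge.
From /o/ at 13 rightward: 14 /e/ → [+round]; 15 /r/ transparent; 16 /m/ transparent; 17 /o/ is itself a trigger — this domain ends here.
From /o/ at 13 leftward: 12 /e/ → [+round]; 11 /m/ transparent; 10 /e/ → [+round]; 9 /m/ transparent; 8 /a/ → [+round]; 7 /e/ → [+round]; 6 /a/ → [+round]; 5 /m/ transparent; 4 /a/ → [+round]; 3 /r/ transparent; 2 /r/ transparent; 1 /o/ is itself a trigger — this domain ends here.
From /o/ at 17 rightward: 18 /a/ → [+round]; word edge.
From /o/ at 17 leftward: 16 /m/ transparent; 15 /r/ transparent; 14 /e/ → [+round]; 13 /o/ is itself a trigger — this domain ends here.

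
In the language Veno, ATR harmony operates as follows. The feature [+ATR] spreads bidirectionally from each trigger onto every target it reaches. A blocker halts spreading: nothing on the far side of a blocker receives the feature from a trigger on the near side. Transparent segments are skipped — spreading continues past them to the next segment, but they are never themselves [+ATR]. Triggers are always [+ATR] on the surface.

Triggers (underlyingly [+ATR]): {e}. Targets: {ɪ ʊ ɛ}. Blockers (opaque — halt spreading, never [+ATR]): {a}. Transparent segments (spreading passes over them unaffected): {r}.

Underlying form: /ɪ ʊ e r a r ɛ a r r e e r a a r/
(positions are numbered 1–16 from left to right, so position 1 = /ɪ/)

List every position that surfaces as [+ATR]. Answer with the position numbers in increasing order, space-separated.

1 2 3 11 12

From /e/ at 3 rightward: 4 /r/ transparent; 5 /a/ blocks.
From /e/ at 3 leftward: 2 /ʊ/ → [+ATR]; 1 /ɪ/ → [+ATR]; word edge.
From /e/ at 11 rightward: 12 /e/ is itself a trigger — this domain ends here.
From /e/ at 11 leftward: 10 /r/ transparent; 9 /r/ transparent; 8 /a/ blocks.
From /e/ at 12 rightward: 13 /r/ transparent; 14 /a/ blocks.
From /e/ at 12 leftward: 11 /e/ is itself a trigger — this domain ends here.
Target with no active source: position 7 stays [-ATR].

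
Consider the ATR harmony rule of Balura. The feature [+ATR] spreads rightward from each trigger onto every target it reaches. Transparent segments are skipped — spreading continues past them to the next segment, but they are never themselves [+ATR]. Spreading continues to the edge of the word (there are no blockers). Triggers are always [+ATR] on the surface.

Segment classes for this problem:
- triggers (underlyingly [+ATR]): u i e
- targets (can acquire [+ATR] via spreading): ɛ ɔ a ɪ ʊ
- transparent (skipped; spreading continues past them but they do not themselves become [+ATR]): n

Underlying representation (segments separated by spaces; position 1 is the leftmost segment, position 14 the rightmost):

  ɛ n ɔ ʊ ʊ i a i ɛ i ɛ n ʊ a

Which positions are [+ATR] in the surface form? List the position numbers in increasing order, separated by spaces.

From /i/ at 6 rightward: 7 /a/ → [+ATR]; 8 /i/ is itself a trigger — this domain ends here.
From /i/ at 8 rightward: 9 /ɛ/ → [+ATR]; 10 /i/ is itself a trigger — this domain ends here.
From /i/ at 10 rightward: 11 /ɛ/ → [+ATR]; 12 /n/ transparent; 13 /ʊ/ → [+ATR]; 14 /a/ → [+ATR]; word edge.
Targets with no active source: positions 1 3 4 5 stay [-ATR].

6 7 8 9 10 11 13 14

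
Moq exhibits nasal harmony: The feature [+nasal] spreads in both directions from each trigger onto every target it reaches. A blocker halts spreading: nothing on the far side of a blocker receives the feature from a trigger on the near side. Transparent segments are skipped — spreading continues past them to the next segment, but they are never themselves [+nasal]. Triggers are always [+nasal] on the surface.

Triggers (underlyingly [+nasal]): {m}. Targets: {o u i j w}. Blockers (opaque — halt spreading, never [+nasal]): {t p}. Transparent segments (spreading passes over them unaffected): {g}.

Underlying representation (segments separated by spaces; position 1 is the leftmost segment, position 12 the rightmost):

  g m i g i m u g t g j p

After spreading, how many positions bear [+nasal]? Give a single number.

5

From /m/ at 2 rightward: 3 /i/ → [+nasal]; 4 /g/ transparent; 5 /i/ → [+nasal]; 6 /m/ is itself a trigger — this domain ends here.
From /m/ at 2 leftward: 1 /g/ transparent; word edge.
From /m/ at 6 rightward: 7 /u/ → [+nasal]; 8 /g/ transparent; 9 /t/ blocks.
From /m/ at 6 leftward: 5 /i/ → [+nasal]; 4 /g/ transparent; 3 /i/ → [+nasal]; 2 /m/ is itself a trigger — this domain ends here.
Target with no active source: position 11 stays [-nasal].
[+nasal] positions on the surface: 2 3 5 6 7.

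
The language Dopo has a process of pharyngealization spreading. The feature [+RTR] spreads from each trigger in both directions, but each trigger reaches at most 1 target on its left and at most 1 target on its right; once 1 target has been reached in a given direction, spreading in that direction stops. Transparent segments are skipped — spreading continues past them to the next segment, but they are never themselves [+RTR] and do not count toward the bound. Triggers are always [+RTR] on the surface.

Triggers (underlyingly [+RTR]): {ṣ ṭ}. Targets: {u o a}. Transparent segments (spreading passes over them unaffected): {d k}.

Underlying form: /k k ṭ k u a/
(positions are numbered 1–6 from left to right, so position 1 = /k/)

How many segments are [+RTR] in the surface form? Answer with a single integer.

From /ṭ/ at 3 rightward: 4 /k/ transparent; 5 /u/ → [+RTR]; bound reached.
From /ṭ/ at 3 leftward: 2 /k/ transparent; 1 /k/ transparent; word edge.
Target with no active source: position 6 stays [-emphatic].
[+RTR] positions on the surface: 3 5.

2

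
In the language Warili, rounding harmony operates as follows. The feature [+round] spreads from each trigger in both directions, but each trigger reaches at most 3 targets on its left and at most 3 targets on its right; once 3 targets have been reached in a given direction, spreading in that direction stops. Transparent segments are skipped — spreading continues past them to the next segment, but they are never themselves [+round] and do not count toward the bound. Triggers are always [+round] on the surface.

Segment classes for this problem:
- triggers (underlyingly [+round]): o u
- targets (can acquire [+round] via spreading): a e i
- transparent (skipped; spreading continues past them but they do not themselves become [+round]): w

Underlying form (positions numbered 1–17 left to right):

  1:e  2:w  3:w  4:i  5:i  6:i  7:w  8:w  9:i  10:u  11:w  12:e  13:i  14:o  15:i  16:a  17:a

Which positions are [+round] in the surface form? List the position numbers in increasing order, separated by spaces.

5 6 9 10 12 13 14 15 16 17

From /u/ at 10 rightward: 11 /w/ transparent; 12 /e/ → [+round]; 13 /i/ → [+round]; 14 /o/ is itself a trigger — this domain ends here.
From /u/ at 10 leftward: 9 /i/ → [+round]; 8 /w/ transparent; 7 /w/ transparent; 6 /i/ → [+round]; 5 /i/ → [+round]; bound reached.
From /o/ at 14 rightward: 15 /i/ → [+round]; 16 /a/ → [+round]; 17 /a/ → [+round]; bound reached.
From /o/ at 14 leftward: 13 /i/ → [+round]; 12 /e/ → [+round]; 11 /w/ transparent; 10 /u/ is itself a trigger — this domain ends here.
Targets with no active source: positions 1 4 stay [-round].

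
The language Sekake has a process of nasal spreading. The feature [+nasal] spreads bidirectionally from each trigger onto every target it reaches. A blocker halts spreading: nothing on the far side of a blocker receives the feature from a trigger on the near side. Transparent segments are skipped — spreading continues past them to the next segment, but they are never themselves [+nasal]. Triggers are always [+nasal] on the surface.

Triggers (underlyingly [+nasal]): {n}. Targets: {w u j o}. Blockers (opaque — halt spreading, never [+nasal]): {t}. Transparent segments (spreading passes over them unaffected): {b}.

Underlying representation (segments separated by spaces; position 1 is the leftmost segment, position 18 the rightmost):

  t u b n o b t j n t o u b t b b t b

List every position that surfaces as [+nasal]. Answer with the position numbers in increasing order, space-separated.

2 4 5 8 9

From /n/ at 4 rightward: 5 /o/ → [+nasal]; 6 /b/ transparent; 7 /t/ blocks.
From /n/ at 4 leftward: 3 /b/ transparent; 2 /u/ → [+nasal]; 1 /t/ blocks.
From /n/ at 9 rightward: 10 /t/ blocks.
From /n/ at 9 leftward: 8 /j/ → [+nasal]; 7 /t/ blocks.
Targets with no active source: positions 11 12 stay [-nasal].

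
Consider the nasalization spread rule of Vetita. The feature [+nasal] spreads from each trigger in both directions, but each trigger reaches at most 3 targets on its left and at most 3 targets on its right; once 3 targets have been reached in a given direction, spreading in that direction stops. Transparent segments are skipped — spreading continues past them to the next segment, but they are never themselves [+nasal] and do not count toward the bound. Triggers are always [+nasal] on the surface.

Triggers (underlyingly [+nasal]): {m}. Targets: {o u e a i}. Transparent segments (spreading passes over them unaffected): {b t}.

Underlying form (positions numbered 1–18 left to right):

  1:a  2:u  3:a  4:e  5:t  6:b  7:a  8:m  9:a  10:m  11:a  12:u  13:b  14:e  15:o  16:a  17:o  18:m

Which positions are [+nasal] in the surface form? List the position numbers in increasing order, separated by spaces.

From /m/ at 8 rightward: 9 /a/ → [+nasal]; 10 /m/ is itself a trigger — this domain ends here.
From /m/ at 8 leftward: 7 /a/ → [+nasal]; 6 /b/ transparent; 5 /t/ transparent; 4 /e/ → [+nasal]; 3 /a/ → [+nasal]; bound reached.
From /m/ at 10 rightward: 11 /a/ → [+nasal]; 12 /u/ → [+nasal]; 13 /b/ transparent; 14 /e/ → [+nasal]; bound reached.
From /m/ at 10 leftward: 9 /a/ → [+nasal]; 8 /m/ is itself a trigger — this domain ends here.
From /m/ at 18 rightward: word edge.
From /m/ at 18 leftward: 17 /o/ → [+nasal]; 16 /a/ → [+nasal]; 15 /o/ → [+nasal]; bound reached.
Targets with no active source: positions 1 2 stay [-nasal].

3 4 7 8 9 10 11 12 14 15 16 17 18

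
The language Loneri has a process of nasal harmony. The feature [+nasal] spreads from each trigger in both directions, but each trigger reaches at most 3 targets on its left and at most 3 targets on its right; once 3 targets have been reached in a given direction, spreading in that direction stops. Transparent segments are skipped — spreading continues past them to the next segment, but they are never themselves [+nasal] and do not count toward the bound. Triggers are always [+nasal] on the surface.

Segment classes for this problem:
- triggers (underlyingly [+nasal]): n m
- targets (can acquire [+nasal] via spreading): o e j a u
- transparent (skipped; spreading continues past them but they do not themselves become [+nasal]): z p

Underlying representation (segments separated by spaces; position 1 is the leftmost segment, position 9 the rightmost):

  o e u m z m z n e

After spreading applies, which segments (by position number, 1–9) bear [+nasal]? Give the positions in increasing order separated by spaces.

1 2 3 4 6 8 9

From /m/ at 4 rightward: 5 /z/ transparent; 6 /m/ is itself a trigger — this domain ends here.
From /m/ at 4 leftward: 3 /u/ → [+nasal]; 2 /e/ → [+nasal]; 1 /o/ → [+nasal]; bound reached.
From /m/ at 6 rightward: 7 /z/ transparent; 8 /n/ is itself a trigger — this domain ends here.
From /m/ at 6 leftward: 5 /z/ transparent; 4 /m/ is itself a trigger — this domain ends here.
From /n/ at 8 rightward: 9 /e/ → [+nasal]; word edge.
From /n/ at 8 leftward: 7 /z/ transparent; 6 /m/ is itself a trigger — this domain ends here.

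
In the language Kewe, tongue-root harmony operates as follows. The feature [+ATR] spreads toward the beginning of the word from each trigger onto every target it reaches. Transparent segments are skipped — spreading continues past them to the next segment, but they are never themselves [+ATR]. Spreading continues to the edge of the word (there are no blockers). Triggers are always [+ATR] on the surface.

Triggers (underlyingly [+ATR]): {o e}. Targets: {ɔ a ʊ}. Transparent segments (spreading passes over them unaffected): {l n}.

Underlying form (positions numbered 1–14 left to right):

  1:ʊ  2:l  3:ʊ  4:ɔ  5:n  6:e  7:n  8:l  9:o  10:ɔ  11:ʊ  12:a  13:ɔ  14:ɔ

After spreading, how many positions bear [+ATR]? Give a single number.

5

From /e/ at 6 leftward: 5 /n/ transparent; 4 /ɔ/ → [+ATR]; 3 /ʊ/ → [+ATR]; 2 /l/ transparent; 1 /ʊ/ → [+ATR]; word edge.
From /o/ at 9 leftward: 8 /l/ transparent; 7 /n/ transparent; 6 /e/ is itself a trigger — this domain ends here.
Targets with no active source: positions 10 11 12 13 14 stay [-ATR].
[+ATR] positions on the surface: 1 3 4 6 9.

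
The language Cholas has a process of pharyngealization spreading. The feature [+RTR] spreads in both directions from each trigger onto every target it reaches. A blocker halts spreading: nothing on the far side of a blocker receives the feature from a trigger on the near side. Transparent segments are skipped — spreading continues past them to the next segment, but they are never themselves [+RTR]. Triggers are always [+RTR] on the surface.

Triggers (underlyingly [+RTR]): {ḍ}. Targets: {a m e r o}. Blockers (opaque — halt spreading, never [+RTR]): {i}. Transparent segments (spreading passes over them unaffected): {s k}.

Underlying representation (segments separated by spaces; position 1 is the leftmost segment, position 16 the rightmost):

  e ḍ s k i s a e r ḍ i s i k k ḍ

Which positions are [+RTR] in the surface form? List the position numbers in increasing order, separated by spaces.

From /ḍ/ at 2 rightward: 3 /s/ transparent; 4 /k/ transparent; 5 /i/ blocks.
From /ḍ/ at 2 leftward: 1 /e/ → [+RTR]; word edge.
From /ḍ/ at 10 rightward: 11 /i/ blocks.
From /ḍ/ at 10 leftward: 9 /r/ → [+RTR]; 8 /e/ → [+RTR]; 7 /a/ → [+RTR]; 6 /s/ transparent; 5 /i/ blocks.
From /ḍ/ at 16 rightward: word edge.
From /ḍ/ at 16 leftward: 15 /k/ transparent; 14 /k/ transparent; 13 /i/ blocks.

1 2 7 8 9 10 16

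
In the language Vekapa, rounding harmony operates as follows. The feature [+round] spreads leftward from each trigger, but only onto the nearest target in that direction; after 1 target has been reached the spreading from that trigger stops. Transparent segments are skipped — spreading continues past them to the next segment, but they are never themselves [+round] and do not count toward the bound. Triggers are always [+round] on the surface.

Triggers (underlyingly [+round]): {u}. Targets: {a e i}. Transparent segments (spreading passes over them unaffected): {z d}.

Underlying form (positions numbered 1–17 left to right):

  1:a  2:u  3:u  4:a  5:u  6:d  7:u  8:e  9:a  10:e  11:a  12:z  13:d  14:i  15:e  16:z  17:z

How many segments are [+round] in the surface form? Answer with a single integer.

6

From /u/ at 2 leftward: 1 /a/ → [+round]; bound reached.
From /u/ at 3 leftward: 2 /u/ is itself a trigger — this domain ends here.
From /u/ at 5 leftward: 4 /a/ → [+round]; bound reached.
From /u/ at 7 leftward: 6 /d/ transparent; 5 /u/ is itself a trigger — this domain ends here.
Targets with no active source: positions 8 9 10 11 14 15 stay [-round].
[+round] positions on the surface: 1 2 3 4 5 7.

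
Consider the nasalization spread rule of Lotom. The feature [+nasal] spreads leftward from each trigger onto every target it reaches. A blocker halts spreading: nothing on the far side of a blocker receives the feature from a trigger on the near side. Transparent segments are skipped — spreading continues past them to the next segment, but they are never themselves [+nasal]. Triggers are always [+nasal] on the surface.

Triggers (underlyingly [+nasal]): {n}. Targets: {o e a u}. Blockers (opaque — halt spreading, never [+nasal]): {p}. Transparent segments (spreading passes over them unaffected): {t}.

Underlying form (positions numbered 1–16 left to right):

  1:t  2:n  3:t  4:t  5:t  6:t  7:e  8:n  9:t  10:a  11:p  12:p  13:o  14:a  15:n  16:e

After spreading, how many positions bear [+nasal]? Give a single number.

6

From /n/ at 2 leftward: 1 /t/ transparent; word edge.
From /n/ at 8 leftward: 7 /e/ → [+nasal]; 6 /t/ transparent; 5 /t/ transparent; 4 /t/ transparent; 3 /t/ transparent; 2 /n/ is itself a trigger — this domain ends here.
From /n/ at 15 leftward: 14 /a/ → [+nasal]; 13 /o/ → [+nasal]; 12 /p/ blocks.
Targets with no active source: positions 10 16 stay [-nasal].
[+nasal] positions on the surface: 2 7 8 13 14 15.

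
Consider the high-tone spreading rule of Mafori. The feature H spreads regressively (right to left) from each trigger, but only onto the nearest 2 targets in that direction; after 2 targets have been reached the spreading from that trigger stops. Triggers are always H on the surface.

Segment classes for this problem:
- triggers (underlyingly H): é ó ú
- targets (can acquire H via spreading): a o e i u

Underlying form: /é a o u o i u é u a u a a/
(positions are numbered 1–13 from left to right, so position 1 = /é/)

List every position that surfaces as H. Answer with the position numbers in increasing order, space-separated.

1 6 7 8

From /é/ at 1 leftward: word edge.
From /é/ at 8 leftward: 7 /u/ → H; 6 /i/ → H; bound reached.
Targets with no active source: positions 2 3 4 5 9 10 11 12 13 stay [-high tone].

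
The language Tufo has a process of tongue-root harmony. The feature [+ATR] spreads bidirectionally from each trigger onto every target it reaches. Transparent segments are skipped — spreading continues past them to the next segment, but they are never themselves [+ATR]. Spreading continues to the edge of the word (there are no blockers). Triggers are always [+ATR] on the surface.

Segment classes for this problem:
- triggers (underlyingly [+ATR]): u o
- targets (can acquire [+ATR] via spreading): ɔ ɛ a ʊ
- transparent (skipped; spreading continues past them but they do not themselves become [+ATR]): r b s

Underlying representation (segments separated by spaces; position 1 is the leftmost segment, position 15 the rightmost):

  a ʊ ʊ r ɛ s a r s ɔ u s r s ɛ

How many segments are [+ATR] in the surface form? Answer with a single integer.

From /u/ at 11 rightward: 12 /s/ transparent; 13 /r/ transparent; 14 /s/ transparent; 15 /ɛ/ → [+ATR]; word edge.
From /u/ at 11 leftward: 10 /ɔ/ → [+ATR]; 9 /s/ transparent; 8 /r/ transparent; 7 /a/ → [+ATR]; 6 /s/ transparent; 5 /ɛ/ → [+ATR]; 4 /r/ transparent; 3 /ʊ/ → [+ATR]; 2 /ʊ/ → [+ATR]; 1 /a/ → [+ATR]; word edge.
[+ATR] positions on the surface: 1 2 3 5 7 10 11 15.

8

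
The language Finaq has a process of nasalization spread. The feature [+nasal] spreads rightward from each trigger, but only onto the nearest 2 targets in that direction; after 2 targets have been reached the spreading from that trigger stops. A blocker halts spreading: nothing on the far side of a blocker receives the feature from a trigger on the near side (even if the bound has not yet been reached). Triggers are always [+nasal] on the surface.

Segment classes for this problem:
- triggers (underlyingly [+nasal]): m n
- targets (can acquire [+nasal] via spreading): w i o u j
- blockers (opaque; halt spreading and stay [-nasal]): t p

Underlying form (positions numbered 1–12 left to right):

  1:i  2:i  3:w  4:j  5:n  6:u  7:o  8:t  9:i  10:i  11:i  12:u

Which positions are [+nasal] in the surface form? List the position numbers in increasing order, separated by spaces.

5 6 7

From /n/ at 5 rightward: 6 /u/ → [+nasal]; 7 /o/ → [+nasal]; bound reached.
Targets with no active source: positions 1 2 3 4 9 10 11 12 stay [-nasal].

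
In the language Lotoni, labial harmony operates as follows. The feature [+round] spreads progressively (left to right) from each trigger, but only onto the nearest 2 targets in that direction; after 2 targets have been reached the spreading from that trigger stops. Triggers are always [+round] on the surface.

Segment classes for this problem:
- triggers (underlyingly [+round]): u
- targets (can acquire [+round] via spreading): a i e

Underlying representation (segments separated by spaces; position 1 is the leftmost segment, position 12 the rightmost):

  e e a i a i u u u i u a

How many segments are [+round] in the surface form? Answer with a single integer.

From /u/ at 7 rightward: 8 /u/ is itself a trigger — this domain ends here.
From /u/ at 8 rightward: 9 /u/ is itself a trigger — this domain ends here.
From /u/ at 9 rightward: 10 /i/ → [+round]; 11 /u/ is itself a trigger — this domain ends here.
From /u/ at 11 rightward: 12 /a/ → [+round]; word edge.
Targets with no active source: positions 1 2 3 4 5 6 stay [-round].
[+round] positions on the surface: 7 8 9 10 11 12.

6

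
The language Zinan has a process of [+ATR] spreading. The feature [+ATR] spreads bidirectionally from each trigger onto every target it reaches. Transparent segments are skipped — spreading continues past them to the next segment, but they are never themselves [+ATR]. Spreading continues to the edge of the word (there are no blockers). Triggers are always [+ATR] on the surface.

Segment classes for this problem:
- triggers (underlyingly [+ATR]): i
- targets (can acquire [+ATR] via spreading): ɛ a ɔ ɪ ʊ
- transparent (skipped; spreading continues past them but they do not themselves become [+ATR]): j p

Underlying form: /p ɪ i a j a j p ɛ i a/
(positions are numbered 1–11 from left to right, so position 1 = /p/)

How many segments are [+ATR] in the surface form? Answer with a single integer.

7

From /i/ at 3 rightward: 4 /a/ → [+ATR]; 5 /j/ transparent; 6 /a/ → [+ATR]; 7 /j/ transparent; 8 /p/ transparent; 9 /ɛ/ → [+ATR]; 10 /i/ is itself a trigger — this domain ends here.
From /i/ at 3 leftward: 2 /ɪ/ → [+ATR]; 1 /p/ transparent; word edge.
From /i/ at 10 rightward: 11 /a/ → [+ATR]; word edge.
From /i/ at 10 leftward: 9 /ɛ/ → [+ATR]; 8 /p/ transparent; 7 /j/ transparent; 6 /a/ → [+ATR]; 5 /j/ transparent; 4 /a/ → [+ATR]; 3 /i/ is itself a trigger — this domain ends here.
[+ATR] positions on the surface: 2 3 4 6 9 10 11.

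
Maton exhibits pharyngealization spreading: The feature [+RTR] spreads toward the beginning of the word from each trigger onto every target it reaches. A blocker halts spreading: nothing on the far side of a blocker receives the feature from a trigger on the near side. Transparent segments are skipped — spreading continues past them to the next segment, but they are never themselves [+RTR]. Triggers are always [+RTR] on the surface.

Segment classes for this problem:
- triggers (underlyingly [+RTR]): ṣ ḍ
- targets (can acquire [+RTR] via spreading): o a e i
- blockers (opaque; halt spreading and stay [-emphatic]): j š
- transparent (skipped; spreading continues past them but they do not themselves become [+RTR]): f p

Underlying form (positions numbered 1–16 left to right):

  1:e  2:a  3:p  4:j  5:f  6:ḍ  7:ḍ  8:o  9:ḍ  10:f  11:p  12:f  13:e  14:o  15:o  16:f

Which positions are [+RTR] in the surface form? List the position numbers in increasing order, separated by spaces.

From /ḍ/ at 6 leftward: 5 /f/ transparent; 4 /j/ blocks.
From /ḍ/ at 7 leftward: 6 /ḍ/ is itself a trigger — this domain ends here.
From /ḍ/ at 9 leftward: 8 /o/ → [+RTR]; 7 /ḍ/ is itself a trigger — this domain ends here.
Targets with no active source: positions 1 2 13 14 15 stay [-emphatic].

6 7 8 9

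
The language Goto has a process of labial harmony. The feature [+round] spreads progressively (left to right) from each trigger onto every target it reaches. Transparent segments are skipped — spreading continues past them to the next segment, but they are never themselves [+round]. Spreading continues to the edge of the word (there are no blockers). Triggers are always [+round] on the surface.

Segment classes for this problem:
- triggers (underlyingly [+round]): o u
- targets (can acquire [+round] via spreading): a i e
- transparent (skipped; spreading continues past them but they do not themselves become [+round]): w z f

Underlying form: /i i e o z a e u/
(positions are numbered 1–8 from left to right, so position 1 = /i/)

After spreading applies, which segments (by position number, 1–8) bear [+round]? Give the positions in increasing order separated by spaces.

4 6 7 8

From /o/ at 4 rightward: 5 /z/ transparent; 6 /a/ → [+round]; 7 /e/ → [+round]; 8 /u/ is itself a trigger — this domain ends here.
From /u/ at 8 rightward: word edge.
Targets with no active source: positions 1 2 3 stay [-round].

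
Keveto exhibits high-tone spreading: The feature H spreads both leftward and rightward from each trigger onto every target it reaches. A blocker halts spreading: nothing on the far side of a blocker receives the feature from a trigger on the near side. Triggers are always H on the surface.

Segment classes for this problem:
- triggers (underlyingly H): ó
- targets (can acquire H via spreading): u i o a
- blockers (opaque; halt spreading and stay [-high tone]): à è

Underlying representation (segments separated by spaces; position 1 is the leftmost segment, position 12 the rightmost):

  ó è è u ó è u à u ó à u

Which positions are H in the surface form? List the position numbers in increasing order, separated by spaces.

From /ó/ at 1 rightward: 2 /è/ blocks.
From /ó/ at 1 leftward: word edge.
From /ó/ at 5 rightward: 6 /è/ blocks.
From /ó/ at 5 leftward: 4 /u/ → H; 3 /è/ blocks.
From /ó/ at 10 rightward: 11 /à/ blocks.
From /ó/ at 10 leftward: 9 /u/ → H; 8 /à/ blocks.
Targets with no active source: positions 7 12 stay [-high tone].

1 4 5 9 10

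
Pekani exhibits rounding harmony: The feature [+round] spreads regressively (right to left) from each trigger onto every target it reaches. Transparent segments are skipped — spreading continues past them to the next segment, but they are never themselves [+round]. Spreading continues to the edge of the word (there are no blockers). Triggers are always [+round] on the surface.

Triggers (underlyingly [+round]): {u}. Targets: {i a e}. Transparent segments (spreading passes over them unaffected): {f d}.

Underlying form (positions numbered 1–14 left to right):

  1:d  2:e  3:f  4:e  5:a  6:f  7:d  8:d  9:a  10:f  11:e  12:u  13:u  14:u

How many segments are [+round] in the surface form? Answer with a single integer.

From /u/ at 12 leftward: 11 /e/ → [+round]; 10 /f/ transparent; 9 /a/ → [+round]; 8 /d/ transparent; 7 /d/ transparent; 6 /f/ transparent; 5 /a/ → [+round]; 4 /e/ → [+round]; 3 /f/ transparent; 2 /e/ → [+round]; 1 /d/ transparent; word edge.
From /u/ at 13 leftward: 12 /u/ is itself a trigger — this domain ends here.
From /u/ at 14 leftward: 13 /u/ is itself a trigger — this domain ends here.
[+round] positions on the surface: 2 4 5 9 11 12 13 14.

8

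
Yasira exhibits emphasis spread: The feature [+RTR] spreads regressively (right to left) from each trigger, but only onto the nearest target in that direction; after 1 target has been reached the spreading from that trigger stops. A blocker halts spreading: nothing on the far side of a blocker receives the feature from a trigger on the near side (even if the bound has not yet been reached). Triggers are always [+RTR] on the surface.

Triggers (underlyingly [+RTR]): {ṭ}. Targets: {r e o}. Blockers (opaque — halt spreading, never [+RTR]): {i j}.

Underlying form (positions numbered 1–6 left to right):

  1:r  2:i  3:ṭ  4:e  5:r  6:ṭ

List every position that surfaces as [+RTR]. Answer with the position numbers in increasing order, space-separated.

3 5 6

From /ṭ/ at 3 leftward: 2 /i/ blocks.
From /ṭ/ at 6 leftward: 5 /r/ → [+RTR]; bound reached.
Targets with no active source: positions 1 4 stay [-emphatic].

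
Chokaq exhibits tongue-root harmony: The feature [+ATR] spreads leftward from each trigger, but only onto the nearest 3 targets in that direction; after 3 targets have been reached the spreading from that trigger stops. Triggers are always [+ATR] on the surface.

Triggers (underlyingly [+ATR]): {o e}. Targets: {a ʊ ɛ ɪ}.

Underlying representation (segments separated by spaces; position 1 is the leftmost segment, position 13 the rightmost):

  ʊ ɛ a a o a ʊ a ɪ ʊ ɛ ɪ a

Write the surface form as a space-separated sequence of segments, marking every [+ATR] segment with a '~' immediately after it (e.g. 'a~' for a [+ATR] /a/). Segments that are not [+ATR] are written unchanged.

ʊ ɛ~ a~ a~ o~ a ʊ a ɪ ʊ ɛ ɪ a

From /o/ at 5 leftward: 4 /a/ → [+ATR]; 3 /a/ → [+ATR]; 2 /ɛ/ → [+ATR]; bound reached.
Targets with no active source: positions 1 6 7 8 9 10 11 12 13 stay [-ATR].
[+ATR] positions on the surface: 2 3 4 5.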